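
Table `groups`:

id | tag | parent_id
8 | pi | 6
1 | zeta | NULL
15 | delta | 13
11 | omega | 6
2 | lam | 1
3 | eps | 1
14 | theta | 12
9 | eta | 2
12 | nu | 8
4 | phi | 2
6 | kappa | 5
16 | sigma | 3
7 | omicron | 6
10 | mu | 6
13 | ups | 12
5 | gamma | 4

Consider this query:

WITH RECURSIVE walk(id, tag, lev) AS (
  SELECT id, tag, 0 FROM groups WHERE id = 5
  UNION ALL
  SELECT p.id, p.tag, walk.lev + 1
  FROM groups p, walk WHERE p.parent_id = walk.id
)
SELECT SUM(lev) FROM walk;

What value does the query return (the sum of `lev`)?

Base: id=5 (gamma) at lev 0.
Iteration 1: rows with parent_id in {5} -> kappa (id 6, lev 1).
Iteration 2: rows with parent_id in {6} -> omicron (id 7, lev 2), pi (id 8, lev 2), mu (id 10, lev 2), omega (id 11, lev 2).
Iteration 3: rows with parent_id in {7,8,10,11} -> nu (id 12, lev 3).
Iteration 4: rows with parent_id in {12} -> ups (id 13, lev 4), theta (id 14, lev 4).
Iteration 5: rows with parent_id in {13,14} -> delta (id 15, lev 5).
Iteration 6: no rows with parent_id in {15}; recursion stops.
SUM(lev) = 0 + 1 + 2 + 2 + 2 + 2 + 3 + 4 + 4 + 5 = 25.

25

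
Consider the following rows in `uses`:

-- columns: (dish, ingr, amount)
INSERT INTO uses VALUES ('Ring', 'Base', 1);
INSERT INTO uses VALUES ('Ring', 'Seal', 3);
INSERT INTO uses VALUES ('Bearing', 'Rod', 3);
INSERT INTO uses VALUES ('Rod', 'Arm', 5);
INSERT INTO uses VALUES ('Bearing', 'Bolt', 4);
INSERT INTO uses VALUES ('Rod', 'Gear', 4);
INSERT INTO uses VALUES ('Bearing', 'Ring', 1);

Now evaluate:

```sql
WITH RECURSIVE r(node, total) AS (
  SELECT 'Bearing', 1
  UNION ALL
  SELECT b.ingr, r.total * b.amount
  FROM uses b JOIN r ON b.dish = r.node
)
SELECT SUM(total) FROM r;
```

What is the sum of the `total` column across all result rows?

40

Base: (Bearing, total=1).
Iteration 1: components of {Bearing} -> Bolt = 1*4 = 4, Ring = 1*1 = 1, Rod = 1*3 = 3.
Iteration 2: components of {Bolt,Ring,Rod} -> Arm = 3*5 = 15, Base = 1*1 = 1, Gear = 3*4 = 12, Seal = 1*3 = 3.
Iteration 3: no further components; recursion stops.
SUM(total) = 1 + 1 + 3 + 4 + 1 + 3 + 15 + 12 = 40.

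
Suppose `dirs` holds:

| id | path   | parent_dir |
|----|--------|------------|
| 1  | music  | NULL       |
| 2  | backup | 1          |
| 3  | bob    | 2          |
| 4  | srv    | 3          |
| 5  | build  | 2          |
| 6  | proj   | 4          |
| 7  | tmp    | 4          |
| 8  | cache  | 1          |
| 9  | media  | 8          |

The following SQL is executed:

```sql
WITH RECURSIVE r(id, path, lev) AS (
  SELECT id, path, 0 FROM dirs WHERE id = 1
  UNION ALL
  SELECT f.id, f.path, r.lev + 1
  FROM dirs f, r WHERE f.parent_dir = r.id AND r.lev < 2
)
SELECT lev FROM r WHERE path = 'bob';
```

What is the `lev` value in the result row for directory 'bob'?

Base: id=1 (music) at lev 0.
Iteration 1: rows with parent_dir in {1} -> backup (id 2, lev 1), cache (id 8, lev 1).
Iteration 2: rows with parent_dir in {2,8} -> bob (id 3, lev 2), build (id 5, lev 2), media (id 9, lev 2).
Iteration 3: lev < 2 fails for all current rows; recursion stops.

2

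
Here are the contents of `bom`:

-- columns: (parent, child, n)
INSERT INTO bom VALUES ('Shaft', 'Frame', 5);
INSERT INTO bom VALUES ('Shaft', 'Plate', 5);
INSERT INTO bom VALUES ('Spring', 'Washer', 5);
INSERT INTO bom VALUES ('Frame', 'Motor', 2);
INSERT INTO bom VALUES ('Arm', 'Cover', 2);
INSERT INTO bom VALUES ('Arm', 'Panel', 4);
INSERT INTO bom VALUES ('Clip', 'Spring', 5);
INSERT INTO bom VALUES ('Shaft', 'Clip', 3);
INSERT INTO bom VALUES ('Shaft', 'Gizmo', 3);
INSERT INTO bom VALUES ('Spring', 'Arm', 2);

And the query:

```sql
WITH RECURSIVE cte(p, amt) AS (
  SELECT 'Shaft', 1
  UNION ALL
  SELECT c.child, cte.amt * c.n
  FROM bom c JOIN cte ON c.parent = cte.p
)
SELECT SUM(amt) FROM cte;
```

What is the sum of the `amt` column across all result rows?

Base: (Shaft, amt=1).
Iteration 1: components of {Shaft} -> Clip = 1*3 = 3, Frame = 1*5 = 5, Gizmo = 1*3 = 3, Plate = 1*5 = 5.
Iteration 2: components of {Clip,Frame,Gizmo,Plate} -> Motor = 5*2 = 10, Spring = 3*5 = 15.
Iteration 3: components of {Motor,Spring} -> Arm = 15*2 = 30, Washer = 15*5 = 75.
Iteration 4: components of {Arm,Washer} -> Cover = 30*2 = 60, Panel = 30*4 = 120.
Iteration 5: no further components; recursion stops.
SUM(amt) = 1 + 3 + 5 + 5 + 3 + 15 + 10 + 30 + 75 + 60 + 120 = 327.

327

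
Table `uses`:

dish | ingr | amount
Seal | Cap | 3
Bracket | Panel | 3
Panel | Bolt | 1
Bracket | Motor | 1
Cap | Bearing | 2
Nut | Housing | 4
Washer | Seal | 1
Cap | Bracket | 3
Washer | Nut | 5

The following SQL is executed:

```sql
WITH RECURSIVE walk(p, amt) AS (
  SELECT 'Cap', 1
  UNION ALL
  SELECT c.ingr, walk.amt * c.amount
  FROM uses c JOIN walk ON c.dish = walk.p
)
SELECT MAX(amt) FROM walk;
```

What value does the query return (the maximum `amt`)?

Base: (Cap, amt=1).
Iteration 1: components of {Cap} -> Bearing = 1*2 = 2, Bracket = 1*3 = 3.
Iteration 2: components of {Bearing,Bracket} -> Motor = 3*1 = 3, Panel = 3*3 = 9.
Iteration 3: components of {Motor,Panel} -> Bolt = 9*1 = 9.
Iteration 4: no further components; recursion stops.
amt values: 1, 3, 2, 9, 3, 9; the maximum is 9.

9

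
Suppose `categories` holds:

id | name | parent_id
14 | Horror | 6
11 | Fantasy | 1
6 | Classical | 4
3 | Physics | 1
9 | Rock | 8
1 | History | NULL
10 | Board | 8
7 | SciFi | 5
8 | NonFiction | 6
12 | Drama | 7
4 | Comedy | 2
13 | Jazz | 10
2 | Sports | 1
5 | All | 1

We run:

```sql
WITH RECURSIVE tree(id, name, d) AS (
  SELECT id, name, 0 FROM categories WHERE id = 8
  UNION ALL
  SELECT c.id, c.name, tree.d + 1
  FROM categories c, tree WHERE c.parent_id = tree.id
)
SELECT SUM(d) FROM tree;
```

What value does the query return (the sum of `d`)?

Base: id=8 (NonFiction) at d 0.
Iteration 1: rows with parent_id in {8} -> Rock (id 9, d 1), Board (id 10, d 1).
Iteration 2: rows with parent_id in {9,10} -> Jazz (id 13, d 2).
Iteration 3: no rows with parent_id in {13}; recursion stops.
SUM(d) = 0 + 1 + 1 + 2 = 4.

4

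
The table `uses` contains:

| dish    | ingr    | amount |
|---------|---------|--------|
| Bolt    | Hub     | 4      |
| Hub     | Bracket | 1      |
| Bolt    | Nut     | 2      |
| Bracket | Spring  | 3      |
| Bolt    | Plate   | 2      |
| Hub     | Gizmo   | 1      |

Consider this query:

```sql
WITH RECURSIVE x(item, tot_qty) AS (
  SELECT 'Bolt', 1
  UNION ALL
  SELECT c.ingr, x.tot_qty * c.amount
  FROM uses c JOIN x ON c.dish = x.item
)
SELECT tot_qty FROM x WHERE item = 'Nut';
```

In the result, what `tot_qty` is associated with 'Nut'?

Base: (Bolt, tot_qty=1).
Iteration 1: components of {Bolt} -> Hub = 1*4 = 4, Nut = 1*2 = 2, Plate = 1*2 = 2.
Iteration 2: components of {Hub,Nut,Plate} -> Bracket = 4*1 = 4, Gizmo = 4*1 = 4.
Iteration 3: components of {Bracket,Gizmo} -> Spring = 4*3 = 12.
Iteration 4: no further components; recursion stops.

2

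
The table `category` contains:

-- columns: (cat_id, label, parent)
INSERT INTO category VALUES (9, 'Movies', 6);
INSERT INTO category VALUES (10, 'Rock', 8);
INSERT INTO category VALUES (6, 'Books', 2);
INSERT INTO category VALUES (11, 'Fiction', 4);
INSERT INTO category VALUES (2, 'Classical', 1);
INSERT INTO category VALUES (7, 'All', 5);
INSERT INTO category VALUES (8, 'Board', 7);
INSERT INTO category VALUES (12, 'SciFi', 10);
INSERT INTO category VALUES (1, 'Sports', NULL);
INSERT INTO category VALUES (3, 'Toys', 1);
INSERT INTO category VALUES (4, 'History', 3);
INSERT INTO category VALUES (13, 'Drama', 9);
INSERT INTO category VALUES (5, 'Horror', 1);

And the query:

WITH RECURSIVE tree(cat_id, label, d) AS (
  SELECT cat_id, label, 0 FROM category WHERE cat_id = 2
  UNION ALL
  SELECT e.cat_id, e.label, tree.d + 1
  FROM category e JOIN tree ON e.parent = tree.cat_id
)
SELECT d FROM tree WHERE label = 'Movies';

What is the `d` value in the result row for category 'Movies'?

Base: cat_id=2 (Classical) at d 0.
Iteration 1: rows with parent in {2} -> Books (id 6, d 1).
Iteration 2: rows with parent in {6} -> Movies (id 9, d 2).
Iteration 3: rows with parent in {9} -> Drama (id 13, d 3).
Iteration 4: no rows with parent in {13}; recursion stops.

2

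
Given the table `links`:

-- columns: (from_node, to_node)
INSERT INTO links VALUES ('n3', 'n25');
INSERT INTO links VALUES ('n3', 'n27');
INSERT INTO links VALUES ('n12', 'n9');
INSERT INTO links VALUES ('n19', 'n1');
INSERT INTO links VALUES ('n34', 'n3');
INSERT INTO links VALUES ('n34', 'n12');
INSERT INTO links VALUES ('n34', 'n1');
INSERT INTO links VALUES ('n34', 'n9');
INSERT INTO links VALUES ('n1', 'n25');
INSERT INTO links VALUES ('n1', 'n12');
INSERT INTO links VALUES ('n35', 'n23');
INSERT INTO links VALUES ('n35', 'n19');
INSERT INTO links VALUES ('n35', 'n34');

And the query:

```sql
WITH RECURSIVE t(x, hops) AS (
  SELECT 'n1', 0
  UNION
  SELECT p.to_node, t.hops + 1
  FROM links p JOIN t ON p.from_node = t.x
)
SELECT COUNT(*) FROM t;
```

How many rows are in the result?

4

Base: (n1, hops=0).
Iteration 1: edges from {n1} -> (n12, hops=1), (n25, hops=1).
Iteration 2: edges from {n12,n25} -> (n9, hops=2).
Iteration 3: no outgoing edges from {n9}; recursion stops.
Total rows emitted: 4.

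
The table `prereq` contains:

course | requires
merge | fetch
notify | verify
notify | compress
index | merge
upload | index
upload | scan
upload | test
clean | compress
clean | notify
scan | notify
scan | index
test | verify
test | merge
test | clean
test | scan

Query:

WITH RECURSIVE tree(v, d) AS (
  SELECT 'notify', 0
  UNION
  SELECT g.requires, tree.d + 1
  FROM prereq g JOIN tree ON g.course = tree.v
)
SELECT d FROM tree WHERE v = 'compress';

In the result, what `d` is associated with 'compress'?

1

Base: (notify, d=0).
Iteration 1: edges from {notify} -> (compress, d=1), (verify, d=1).
Iteration 2: no outgoing edges from {compress,verify}; recursion stops.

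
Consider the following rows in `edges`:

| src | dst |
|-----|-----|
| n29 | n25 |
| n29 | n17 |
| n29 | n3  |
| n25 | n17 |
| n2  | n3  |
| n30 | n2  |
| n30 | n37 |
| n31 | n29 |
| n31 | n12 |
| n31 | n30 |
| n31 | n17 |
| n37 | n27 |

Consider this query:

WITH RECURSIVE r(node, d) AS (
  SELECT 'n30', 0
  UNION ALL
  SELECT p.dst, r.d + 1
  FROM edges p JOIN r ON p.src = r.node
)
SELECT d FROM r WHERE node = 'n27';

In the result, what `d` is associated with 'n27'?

Base: (n30, d=0).
Iteration 1: edges from {n30} -> (n2, d=1), (n37, d=1).
Iteration 2: edges from {n2,n37} -> (n27, d=2), (n3, d=2).
Iteration 3: no outgoing edges from {n27,n3}; recursion stops.

2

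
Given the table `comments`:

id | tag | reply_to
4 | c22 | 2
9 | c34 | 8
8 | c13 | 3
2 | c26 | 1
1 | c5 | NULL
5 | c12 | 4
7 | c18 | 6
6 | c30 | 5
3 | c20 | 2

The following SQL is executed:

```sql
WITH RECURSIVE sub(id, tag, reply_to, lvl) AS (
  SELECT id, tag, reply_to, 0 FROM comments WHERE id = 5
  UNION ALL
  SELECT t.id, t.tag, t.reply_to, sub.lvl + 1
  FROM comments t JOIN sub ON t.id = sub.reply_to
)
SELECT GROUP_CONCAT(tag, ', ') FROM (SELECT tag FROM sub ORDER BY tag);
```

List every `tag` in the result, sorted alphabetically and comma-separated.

c12, c22, c26, c5

Base: id=5 (c12), reply_to=4, lvl 0.
Iteration 1: join on id=4 -> c22 (id 4, reply_to=2, lvl 1).
Iteration 2: join on id=2 -> c26 (id 2, reply_to=1, lvl 2).
Iteration 3: join on id=1 -> c5 (id 1, reply_to=NULL, lvl 3).
Iteration 4: reply_to is NULL; no match; recursion stops.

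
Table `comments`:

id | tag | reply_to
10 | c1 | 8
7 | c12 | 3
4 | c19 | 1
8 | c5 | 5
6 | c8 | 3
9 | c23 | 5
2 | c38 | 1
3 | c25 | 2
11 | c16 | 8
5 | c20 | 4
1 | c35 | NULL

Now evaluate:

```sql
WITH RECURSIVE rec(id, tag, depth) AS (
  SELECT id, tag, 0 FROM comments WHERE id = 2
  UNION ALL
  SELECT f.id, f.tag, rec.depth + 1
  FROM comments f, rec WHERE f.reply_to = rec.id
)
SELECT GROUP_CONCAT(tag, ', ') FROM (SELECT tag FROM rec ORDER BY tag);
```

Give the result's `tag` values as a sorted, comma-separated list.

Base: id=2 (c38) at depth 0.
Iteration 1: rows with reply_to in {2} -> c25 (id 3, depth 1).
Iteration 2: rows with reply_to in {3} -> c8 (id 6, depth 2), c12 (id 7, depth 2).
Iteration 3: no rows with reply_to in {6,7}; recursion stops.

c12, c25, c38, c8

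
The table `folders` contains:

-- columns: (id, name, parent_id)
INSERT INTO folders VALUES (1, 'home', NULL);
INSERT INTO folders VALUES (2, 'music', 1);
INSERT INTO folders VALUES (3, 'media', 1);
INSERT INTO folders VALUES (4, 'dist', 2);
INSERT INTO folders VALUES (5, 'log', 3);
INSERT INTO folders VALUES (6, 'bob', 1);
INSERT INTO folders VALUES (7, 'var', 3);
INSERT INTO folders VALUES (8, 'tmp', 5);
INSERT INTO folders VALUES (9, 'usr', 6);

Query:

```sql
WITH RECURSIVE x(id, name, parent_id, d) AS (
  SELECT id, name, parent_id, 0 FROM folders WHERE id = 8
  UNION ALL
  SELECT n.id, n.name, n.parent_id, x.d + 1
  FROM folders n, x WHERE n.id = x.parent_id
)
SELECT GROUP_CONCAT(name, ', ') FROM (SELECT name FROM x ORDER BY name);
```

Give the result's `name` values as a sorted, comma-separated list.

home, log, media, tmp

Base: id=8 (tmp), parent_id=5, d 0.
Iteration 1: join on id=5 -> log (id 5, parent_id=3, d 1).
Iteration 2: join on id=3 -> media (id 3, parent_id=1, d 2).
Iteration 3: join on id=1 -> home (id 1, parent_id=NULL, d 3).
Iteration 4: parent_id is NULL; no match; recursion stops.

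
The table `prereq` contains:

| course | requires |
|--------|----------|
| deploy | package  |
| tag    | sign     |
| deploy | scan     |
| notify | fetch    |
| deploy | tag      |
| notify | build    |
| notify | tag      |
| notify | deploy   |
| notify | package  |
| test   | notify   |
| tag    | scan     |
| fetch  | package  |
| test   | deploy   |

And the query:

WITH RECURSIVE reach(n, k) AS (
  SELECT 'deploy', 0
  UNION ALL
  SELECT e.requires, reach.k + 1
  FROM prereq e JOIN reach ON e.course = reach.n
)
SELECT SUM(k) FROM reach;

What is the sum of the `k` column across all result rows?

7

Base: (deploy, k=0).
Iteration 1: edges from {deploy} -> (package, k=1), (scan, k=1), (tag, k=1).
Iteration 2: edges from {package,scan,tag} -> (scan, k=2), (sign, k=2).
Iteration 3: no outgoing edges from {scan,sign}; recursion stops.
SUM(k) = 0 + 1 + 1 + 1 + 2 + 2 = 7.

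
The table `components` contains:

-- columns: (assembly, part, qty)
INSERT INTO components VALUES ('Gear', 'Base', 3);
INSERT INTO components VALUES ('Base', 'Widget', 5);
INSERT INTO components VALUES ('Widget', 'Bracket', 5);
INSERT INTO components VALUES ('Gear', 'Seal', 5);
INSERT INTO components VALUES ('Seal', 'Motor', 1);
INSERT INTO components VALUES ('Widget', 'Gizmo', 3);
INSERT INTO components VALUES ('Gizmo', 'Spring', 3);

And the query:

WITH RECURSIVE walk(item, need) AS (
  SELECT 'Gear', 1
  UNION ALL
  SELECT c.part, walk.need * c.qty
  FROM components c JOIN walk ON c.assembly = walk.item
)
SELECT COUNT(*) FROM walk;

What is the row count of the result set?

8

Base: (Gear, need=1).
Iteration 1: components of {Gear} -> Base = 1*3 = 3, Seal = 1*5 = 5.
Iteration 2: components of {Base,Seal} -> Motor = 5*1 = 5, Widget = 3*5 = 15.
Iteration 3: components of {Motor,Widget} -> Bracket = 15*5 = 75, Gizmo = 15*3 = 45.
Iteration 4: components of {Bracket,Gizmo} -> Spring = 45*3 = 135.
Iteration 5: no further components; recursion stops.
Total rows emitted: 8.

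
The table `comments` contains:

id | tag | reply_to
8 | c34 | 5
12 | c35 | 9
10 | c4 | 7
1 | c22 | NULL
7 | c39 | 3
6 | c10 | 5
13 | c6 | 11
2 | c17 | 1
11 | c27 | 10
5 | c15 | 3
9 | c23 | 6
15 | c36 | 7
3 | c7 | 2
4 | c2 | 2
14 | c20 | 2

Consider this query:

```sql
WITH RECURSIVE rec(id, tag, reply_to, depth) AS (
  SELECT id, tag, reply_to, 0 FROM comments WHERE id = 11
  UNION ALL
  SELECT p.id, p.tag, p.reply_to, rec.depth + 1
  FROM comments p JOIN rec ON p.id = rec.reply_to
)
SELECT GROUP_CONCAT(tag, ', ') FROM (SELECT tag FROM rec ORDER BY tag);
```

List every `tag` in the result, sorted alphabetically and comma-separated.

c17, c22, c27, c39, c4, c7

Base: id=11 (c27), reply_to=10, depth 0.
Iteration 1: join on id=10 -> c4 (id 10, reply_to=7, depth 1).
Iteration 2: join on id=7 -> c39 (id 7, reply_to=3, depth 2).
Iteration 3: join on id=3 -> c7 (id 3, reply_to=2, depth 3).
Iteration 4: join on id=2 -> c17 (id 2, reply_to=1, depth 4).
Iteration 5: join on id=1 -> c22 (id 1, reply_to=NULL, depth 5).
Iteration 6: reply_to is NULL; no match; recursion stops.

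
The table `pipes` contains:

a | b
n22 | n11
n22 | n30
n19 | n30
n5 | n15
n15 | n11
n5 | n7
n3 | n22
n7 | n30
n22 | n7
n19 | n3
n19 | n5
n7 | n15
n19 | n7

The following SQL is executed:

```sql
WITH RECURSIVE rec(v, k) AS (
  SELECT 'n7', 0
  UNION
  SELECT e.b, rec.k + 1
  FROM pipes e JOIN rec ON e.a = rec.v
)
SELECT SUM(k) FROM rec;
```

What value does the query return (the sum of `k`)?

4

Base: (n7, k=0).
Iteration 1: edges from {n7} -> (n15, k=1), (n30, k=1).
Iteration 2: edges from {n15,n30} -> (n11, k=2).
Iteration 3: no outgoing edges from {n11}; recursion stops.
SUM(k) = 0 + 1 + 1 + 2 = 4.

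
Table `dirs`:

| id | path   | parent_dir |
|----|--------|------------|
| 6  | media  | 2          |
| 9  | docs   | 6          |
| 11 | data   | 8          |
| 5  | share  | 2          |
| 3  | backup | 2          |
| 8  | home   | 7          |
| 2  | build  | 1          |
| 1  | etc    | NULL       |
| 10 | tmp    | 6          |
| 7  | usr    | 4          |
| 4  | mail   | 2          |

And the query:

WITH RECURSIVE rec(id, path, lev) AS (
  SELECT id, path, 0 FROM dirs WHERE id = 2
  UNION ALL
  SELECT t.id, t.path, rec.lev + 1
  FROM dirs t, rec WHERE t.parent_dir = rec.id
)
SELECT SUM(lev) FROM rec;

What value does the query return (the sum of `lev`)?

17

Base: id=2 (build) at lev 0.
Iteration 1: rows with parent_dir in {2} -> backup (id 3, lev 1), mail (id 4, lev 1), share (id 5, lev 1), media (id 6, lev 1).
Iteration 2: rows with parent_dir in {3,4,5,6} -> usr (id 7, lev 2), docs (id 9, lev 2), tmp (id 10, lev 2).
Iteration 3: rows with parent_dir in {7,9,10} -> home (id 8, lev 3).
Iteration 4: rows with parent_dir in {8} -> data (id 11, lev 4).
Iteration 5: no rows with parent_dir in {11}; recursion stops.
SUM(lev) = 0 + 1 + 1 + 1 + 1 + 2 + 2 + 2 + 3 + 4 = 17.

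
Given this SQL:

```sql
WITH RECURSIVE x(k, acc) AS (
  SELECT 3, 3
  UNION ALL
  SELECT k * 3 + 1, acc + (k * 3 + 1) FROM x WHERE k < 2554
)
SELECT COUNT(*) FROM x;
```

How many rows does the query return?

Base: k=3, acc=3.
Iteration 1: 3 < 2554 holds -> k = 3 * 3 + 1 = 10, acc = 3 + 10 = 13.
Iteration 2: 10 < 2554 holds -> k = 10 * 3 + 1 = 31, acc = 13 + 31 = 44.
Iteration 3: 31 < 2554 holds -> k = 31 * 3 + 1 = 94, acc = 44 + 94 = 138.
Iteration 4: 94 < 2554 holds -> k = 94 * 3 + 1 = 283, acc = 138 + 283 = 421.
Iteration 5: 283 < 2554 holds -> k = 283 * 3 + 1 = 850, acc = 421 + 850 = 1271.
Iteration 6: 850 < 2554 holds -> k = 850 * 3 + 1 = 2551, acc = 1271 + 2551 = 3822.
Iteration 7: 2551 < 2554 holds -> k = 2551 * 3 + 1 = 7654, acc = 3822 + 7654 = 11476.
Iteration 8: 7654 < 2554 fails; recursion stops.
Total rows emitted: 8.

8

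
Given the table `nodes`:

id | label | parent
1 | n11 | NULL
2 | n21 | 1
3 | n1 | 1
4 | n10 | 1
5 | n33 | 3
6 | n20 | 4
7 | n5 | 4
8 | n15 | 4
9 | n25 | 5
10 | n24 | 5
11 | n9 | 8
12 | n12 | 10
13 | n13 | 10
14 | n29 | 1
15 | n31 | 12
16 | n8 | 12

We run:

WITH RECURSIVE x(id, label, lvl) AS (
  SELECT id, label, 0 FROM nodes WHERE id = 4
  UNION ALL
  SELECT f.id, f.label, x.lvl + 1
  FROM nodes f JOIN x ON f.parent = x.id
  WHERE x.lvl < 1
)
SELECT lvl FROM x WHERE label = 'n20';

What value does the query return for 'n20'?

Base: id=4 (n10) at lvl 0.
Iteration 1: rows with parent in {4} -> n20 (id 6, lvl 1), n5 (id 7, lvl 1), n15 (id 8, lvl 1).
Iteration 2: lvl < 1 fails for all current rows; recursion stops.

1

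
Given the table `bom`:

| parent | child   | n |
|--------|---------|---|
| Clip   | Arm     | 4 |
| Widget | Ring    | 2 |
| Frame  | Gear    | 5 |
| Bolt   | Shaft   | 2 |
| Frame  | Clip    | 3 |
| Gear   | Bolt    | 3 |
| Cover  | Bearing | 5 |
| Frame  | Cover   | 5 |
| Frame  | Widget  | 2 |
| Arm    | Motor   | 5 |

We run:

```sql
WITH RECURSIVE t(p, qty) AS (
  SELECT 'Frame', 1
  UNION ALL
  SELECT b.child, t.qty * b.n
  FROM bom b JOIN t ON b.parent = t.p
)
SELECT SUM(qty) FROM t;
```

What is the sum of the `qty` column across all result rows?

162

Base: (Frame, qty=1).
Iteration 1: components of {Frame} -> Clip = 1*3 = 3, Cover = 1*5 = 5, Gear = 1*5 = 5, Widget = 1*2 = 2.
Iteration 2: components of {Clip,Cover,Gear,Widget} -> Arm = 3*4 = 12, Bearing = 5*5 = 25, Bolt = 5*3 = 15, Ring = 2*2 = 4.
Iteration 3: components of {Arm,Bearing,Bolt,Ring} -> Motor = 12*5 = 60, Shaft = 15*2 = 30.
Iteration 4: no further components; recursion stops.
SUM(qty) = 1 + 3 + 5 + 2 + 5 + 12 + 15 + 4 + 25 + 60 + 30 = 162.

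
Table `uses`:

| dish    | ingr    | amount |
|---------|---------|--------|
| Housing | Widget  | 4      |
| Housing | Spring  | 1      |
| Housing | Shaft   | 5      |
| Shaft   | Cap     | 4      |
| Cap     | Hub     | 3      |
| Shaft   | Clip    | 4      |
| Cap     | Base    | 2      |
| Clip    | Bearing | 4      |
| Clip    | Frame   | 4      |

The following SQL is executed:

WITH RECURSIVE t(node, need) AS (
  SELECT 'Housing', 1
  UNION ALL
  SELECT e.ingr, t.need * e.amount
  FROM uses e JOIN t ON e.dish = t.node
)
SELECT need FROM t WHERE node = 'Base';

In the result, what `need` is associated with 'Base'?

Base: (Housing, need=1).
Iteration 1: components of {Housing} -> Shaft = 1*5 = 5, Spring = 1*1 = 1, Widget = 1*4 = 4.
Iteration 2: components of {Shaft,Spring,Widget} -> Cap = 5*4 = 20, Clip = 5*4 = 20.
Iteration 3: components of {Cap,Clip} -> Base = 20*2 = 40, Bearing = 20*4 = 80, Frame = 20*4 = 80, Hub = 20*3 = 60.
Iteration 4: no further components; recursion stops.

40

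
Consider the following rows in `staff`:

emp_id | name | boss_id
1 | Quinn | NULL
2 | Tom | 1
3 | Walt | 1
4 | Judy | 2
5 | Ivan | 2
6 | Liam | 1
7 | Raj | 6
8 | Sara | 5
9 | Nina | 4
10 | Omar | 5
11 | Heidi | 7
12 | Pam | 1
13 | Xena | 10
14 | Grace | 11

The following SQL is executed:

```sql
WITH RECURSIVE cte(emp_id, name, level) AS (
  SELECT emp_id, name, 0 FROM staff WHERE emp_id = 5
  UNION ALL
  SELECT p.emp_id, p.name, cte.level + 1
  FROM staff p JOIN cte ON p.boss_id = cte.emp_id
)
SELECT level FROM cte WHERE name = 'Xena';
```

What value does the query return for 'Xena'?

Base: emp_id=5 (Ivan) at level 0.
Iteration 1: rows with boss_id in {5} -> Sara (id 8, level 1), Omar (id 10, level 1).
Iteration 2: rows with boss_id in {8,10} -> Xena (id 13, level 2).
Iteration 3: no rows with boss_id in {13}; recursion stops.

2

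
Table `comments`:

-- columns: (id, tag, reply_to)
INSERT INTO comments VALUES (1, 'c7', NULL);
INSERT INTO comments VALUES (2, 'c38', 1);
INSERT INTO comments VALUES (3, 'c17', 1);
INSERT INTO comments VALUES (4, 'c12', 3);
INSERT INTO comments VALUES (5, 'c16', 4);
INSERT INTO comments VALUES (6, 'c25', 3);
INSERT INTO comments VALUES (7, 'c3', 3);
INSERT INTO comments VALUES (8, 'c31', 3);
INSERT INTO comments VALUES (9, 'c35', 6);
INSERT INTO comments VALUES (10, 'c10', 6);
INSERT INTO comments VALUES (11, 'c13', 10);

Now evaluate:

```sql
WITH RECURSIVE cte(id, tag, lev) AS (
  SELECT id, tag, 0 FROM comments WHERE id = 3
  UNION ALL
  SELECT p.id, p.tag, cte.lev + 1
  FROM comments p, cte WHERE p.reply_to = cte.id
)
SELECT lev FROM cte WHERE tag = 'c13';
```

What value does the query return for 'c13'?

Base: id=3 (c17) at lev 0.
Iteration 1: rows with reply_to in {3} -> c12 (id 4, lev 1), c25 (id 6, lev 1), c3 (id 7, lev 1), c31 (id 8, lev 1).
Iteration 2: rows with reply_to in {4,6,7,8} -> c16 (id 5, lev 2), c35 (id 9, lev 2), c10 (id 10, lev 2).
Iteration 3: rows with reply_to in {5,9,10} -> c13 (id 11, lev 3).
Iteration 4: no rows with reply_to in {11}; recursion stops.

3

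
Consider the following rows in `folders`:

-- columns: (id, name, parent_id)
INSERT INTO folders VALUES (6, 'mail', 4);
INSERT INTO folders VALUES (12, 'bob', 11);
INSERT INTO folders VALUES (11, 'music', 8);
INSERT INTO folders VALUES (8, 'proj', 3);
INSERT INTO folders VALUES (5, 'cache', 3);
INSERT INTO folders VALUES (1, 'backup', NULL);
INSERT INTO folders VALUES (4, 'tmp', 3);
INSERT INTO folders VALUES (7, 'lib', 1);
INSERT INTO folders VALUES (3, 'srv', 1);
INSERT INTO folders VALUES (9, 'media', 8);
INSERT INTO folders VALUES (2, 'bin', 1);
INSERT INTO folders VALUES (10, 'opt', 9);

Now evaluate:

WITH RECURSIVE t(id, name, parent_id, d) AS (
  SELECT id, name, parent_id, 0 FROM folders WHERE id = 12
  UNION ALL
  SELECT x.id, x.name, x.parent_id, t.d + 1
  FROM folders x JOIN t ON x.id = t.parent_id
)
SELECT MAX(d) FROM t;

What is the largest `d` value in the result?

4

Base: id=12 (bob), parent_id=11, d 0.
Iteration 1: join on id=11 -> music (id 11, parent_id=8, d 1).
Iteration 2: join on id=8 -> proj (id 8, parent_id=3, d 2).
Iteration 3: join on id=3 -> srv (id 3, parent_id=1, d 3).
Iteration 4: join on id=1 -> backup (id 1, parent_id=NULL, d 4).
Iteration 5: parent_id is NULL; no match; recursion stops.
d values: 0, 1, 2, 3, 4; the maximum is 4.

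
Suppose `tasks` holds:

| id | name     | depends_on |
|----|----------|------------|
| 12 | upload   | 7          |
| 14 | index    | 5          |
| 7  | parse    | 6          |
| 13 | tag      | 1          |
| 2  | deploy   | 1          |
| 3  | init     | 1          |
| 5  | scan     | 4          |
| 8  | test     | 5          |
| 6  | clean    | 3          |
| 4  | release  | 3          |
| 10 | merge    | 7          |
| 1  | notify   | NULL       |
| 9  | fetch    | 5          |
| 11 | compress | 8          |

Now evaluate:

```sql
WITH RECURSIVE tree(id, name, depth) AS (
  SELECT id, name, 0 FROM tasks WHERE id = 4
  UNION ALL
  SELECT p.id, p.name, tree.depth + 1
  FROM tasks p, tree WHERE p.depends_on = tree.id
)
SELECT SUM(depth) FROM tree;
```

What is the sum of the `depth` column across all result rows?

Base: id=4 (release) at depth 0.
Iteration 1: rows with depends_on in {4} -> scan (id 5, depth 1).
Iteration 2: rows with depends_on in {5} -> test (id 8, depth 2), fetch (id 9, depth 2), index (id 14, depth 2).
Iteration 3: rows with depends_on in {8,9,14} -> compress (id 11, depth 3).
Iteration 4: no rows with depends_on in {11}; recursion stops.
SUM(depth) = 0 + 1 + 2 + 2 + 2 + 3 = 10.

10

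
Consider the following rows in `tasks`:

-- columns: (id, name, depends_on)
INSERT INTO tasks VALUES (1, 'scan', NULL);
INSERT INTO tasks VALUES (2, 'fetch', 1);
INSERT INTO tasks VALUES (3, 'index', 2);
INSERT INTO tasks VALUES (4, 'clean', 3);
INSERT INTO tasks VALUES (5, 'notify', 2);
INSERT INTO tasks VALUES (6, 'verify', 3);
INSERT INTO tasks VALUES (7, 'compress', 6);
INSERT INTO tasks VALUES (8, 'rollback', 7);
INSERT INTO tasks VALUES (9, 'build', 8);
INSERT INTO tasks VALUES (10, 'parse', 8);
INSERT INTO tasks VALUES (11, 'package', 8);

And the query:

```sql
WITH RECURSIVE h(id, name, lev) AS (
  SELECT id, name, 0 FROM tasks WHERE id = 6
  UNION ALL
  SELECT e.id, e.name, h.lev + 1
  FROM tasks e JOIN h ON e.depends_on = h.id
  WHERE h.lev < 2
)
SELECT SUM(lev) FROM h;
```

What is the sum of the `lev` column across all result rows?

3

Base: id=6 (verify) at lev 0.
Iteration 1: rows with depends_on in {6} -> compress (id 7, lev 1).
Iteration 2: rows with depends_on in {7} -> rollback (id 8, lev 2).
Iteration 3: lev < 2 fails for all current rows; recursion stops.
SUM(lev) = 0 + 1 + 2 = 3.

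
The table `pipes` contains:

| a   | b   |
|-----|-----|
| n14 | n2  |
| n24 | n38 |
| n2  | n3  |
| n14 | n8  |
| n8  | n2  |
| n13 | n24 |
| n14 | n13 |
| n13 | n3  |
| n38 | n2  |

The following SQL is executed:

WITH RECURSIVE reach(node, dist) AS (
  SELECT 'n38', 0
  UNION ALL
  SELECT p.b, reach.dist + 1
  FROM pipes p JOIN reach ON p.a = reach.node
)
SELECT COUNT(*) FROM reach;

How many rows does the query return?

3

Base: (n38, dist=0).
Iteration 1: edges from {n38} -> (n2, dist=1).
Iteration 2: edges from {n2} -> (n3, dist=2).
Iteration 3: no outgoing edges from {n3}; recursion stops.
Total rows emitted: 3.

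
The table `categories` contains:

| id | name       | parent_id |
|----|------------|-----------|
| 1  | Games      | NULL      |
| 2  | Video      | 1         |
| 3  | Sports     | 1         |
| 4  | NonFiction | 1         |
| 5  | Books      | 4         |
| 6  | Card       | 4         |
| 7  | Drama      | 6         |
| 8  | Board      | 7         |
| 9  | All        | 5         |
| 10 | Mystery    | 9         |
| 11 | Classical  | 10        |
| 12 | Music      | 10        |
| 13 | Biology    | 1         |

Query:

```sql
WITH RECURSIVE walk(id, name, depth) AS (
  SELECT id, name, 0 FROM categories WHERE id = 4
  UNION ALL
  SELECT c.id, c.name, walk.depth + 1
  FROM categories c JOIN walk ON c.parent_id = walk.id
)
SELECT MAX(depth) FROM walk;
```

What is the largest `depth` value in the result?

Base: id=4 (NonFiction) at depth 0.
Iteration 1: rows with parent_id in {4} -> Books (id 5, depth 1), Card (id 6, depth 1).
Iteration 2: rows with parent_id in {5,6} -> Drama (id 7, depth 2), All (id 9, depth 2).
Iteration 3: rows with parent_id in {7,9} -> Board (id 8, depth 3), Mystery (id 10, depth 3).
Iteration 4: rows with parent_id in {8,10} -> Classical (id 11, depth 4), Music (id 12, depth 4).
Iteration 5: no rows with parent_id in {11,12}; recursion stops.
depth values: 0, 1, 1, 2, 2, 3, 3, 4, 4; the maximum is 4.

4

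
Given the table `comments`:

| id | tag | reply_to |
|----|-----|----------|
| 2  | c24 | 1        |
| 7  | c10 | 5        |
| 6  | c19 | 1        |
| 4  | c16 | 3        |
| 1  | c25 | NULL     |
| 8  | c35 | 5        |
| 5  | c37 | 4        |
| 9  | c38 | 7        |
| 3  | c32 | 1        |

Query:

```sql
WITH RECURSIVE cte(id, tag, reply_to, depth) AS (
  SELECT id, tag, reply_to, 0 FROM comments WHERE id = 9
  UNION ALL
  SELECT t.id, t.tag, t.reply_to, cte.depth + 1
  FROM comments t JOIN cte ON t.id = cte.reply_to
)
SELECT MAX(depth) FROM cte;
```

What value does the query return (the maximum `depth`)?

Base: id=9 (c38), reply_to=7, depth 0.
Iteration 1: join on id=7 -> c10 (id 7, reply_to=5, depth 1).
Iteration 2: join on id=5 -> c37 (id 5, reply_to=4, depth 2).
Iteration 3: join on id=4 -> c16 (id 4, reply_to=3, depth 3).
Iteration 4: join on id=3 -> c32 (id 3, reply_to=1, depth 4).
Iteration 5: join on id=1 -> c25 (id 1, reply_to=NULL, depth 5).
Iteration 6: reply_to is NULL; no match; recursion stops.
depth values: 0, 1, 2, 3, 4, 5; the maximum is 5.

5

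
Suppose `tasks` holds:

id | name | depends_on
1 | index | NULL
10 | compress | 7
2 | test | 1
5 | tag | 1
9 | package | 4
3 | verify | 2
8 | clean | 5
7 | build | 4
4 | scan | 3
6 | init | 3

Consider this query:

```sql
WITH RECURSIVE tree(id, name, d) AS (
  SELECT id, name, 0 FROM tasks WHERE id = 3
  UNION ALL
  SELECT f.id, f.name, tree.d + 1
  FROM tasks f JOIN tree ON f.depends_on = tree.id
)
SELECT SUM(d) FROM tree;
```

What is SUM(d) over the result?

9

Base: id=3 (verify) at d 0.
Iteration 1: rows with depends_on in {3} -> scan (id 4, d 1), init (id 6, d 1).
Iteration 2: rows with depends_on in {4,6} -> build (id 7, d 2), package (id 9, d 2).
Iteration 3: rows with depends_on in {7,9} -> compress (id 10, d 3).
Iteration 4: no rows with depends_on in {10}; recursion stops.
SUM(d) = 0 + 1 + 1 + 2 + 2 + 3 = 9.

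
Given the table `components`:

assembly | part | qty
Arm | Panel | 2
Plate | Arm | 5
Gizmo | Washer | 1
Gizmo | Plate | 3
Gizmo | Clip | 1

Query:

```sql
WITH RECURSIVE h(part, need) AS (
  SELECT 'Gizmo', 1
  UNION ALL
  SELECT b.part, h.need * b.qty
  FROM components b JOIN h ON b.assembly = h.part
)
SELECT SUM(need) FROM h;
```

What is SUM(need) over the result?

Base: (Gizmo, need=1).
Iteration 1: components of {Gizmo} -> Clip = 1*1 = 1, Plate = 1*3 = 3, Washer = 1*1 = 1.
Iteration 2: components of {Clip,Plate,Washer} -> Arm = 3*5 = 15.
Iteration 3: components of {Arm} -> Panel = 15*2 = 30.
Iteration 4: no further components; recursion stops.
SUM(need) = 1 + 1 + 3 + 1 + 15 + 30 = 51.

51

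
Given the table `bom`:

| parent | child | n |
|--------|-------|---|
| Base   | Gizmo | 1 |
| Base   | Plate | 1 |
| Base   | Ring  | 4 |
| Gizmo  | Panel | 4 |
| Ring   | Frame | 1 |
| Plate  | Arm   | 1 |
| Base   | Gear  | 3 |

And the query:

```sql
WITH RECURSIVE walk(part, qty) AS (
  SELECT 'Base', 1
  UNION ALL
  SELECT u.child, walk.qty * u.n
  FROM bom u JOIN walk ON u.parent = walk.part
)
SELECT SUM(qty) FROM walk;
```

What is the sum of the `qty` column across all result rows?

Base: (Base, qty=1).
Iteration 1: components of {Base} -> Gear = 1*3 = 3, Gizmo = 1*1 = 1, Plate = 1*1 = 1, Ring = 1*4 = 4.
Iteration 2: components of {Gear,Gizmo,Plate,Ring} -> Arm = 1*1 = 1, Frame = 4*1 = 4, Panel = 1*4 = 4.
Iteration 3: no further components; recursion stops.
SUM(qty) = 1 + 1 + 1 + 4 + 3 + 4 + 1 + 4 = 19.

19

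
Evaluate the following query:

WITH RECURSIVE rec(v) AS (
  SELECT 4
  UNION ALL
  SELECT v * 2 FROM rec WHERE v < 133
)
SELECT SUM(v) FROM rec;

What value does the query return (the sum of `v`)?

Base: v=4.
Iteration 1: 4 < 133 holds -> v = 4 * 2 = 8.
Iteration 2: 8 < 133 holds -> v = 8 * 2 = 16.
Iteration 3: 16 < 133 holds -> v = 16 * 2 = 32.
Iteration 4: 32 < 133 holds -> v = 32 * 2 = 64.
Iteration 5: 64 < 133 holds -> v = 64 * 2 = 128.
Iteration 6: 128 < 133 holds -> v = 128 * 2 = 256.
Iteration 7: 256 < 133 fails; recursion stops.
SUM(v) = 4 + 8 + 16 + 32 + 64 + 128 + 256 = 508.

508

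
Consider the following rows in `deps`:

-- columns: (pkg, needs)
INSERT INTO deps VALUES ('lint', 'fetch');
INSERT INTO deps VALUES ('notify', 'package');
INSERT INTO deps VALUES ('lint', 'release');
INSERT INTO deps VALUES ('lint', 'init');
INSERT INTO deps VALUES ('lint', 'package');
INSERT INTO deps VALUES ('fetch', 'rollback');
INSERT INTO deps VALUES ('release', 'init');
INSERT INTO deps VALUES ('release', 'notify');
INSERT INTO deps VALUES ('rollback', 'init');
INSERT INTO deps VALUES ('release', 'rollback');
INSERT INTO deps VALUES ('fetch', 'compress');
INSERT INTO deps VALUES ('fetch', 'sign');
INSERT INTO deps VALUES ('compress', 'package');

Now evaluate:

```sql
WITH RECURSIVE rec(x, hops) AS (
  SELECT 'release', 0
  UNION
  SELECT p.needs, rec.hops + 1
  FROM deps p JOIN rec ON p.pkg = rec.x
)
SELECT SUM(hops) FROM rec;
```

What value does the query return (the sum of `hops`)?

Base: (release, hops=0).
Iteration 1: edges from {release} -> (init, hops=1), (notify, hops=1), (rollback, hops=1).
Iteration 2: edges from {init,notify,rollback} -> (init, hops=2), (package, hops=2).
Iteration 3: no outgoing edges from {init,package}; recursion stops.
SUM(hops) = 0 + 1 + 1 + 1 + 2 + 2 = 7.

7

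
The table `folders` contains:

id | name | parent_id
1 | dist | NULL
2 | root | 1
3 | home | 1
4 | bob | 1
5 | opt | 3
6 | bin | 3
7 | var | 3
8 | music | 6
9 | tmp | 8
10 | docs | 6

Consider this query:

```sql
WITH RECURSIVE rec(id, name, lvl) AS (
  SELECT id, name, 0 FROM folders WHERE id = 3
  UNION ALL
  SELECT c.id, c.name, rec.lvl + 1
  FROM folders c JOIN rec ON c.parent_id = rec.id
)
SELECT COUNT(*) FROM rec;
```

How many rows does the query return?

Base: id=3 (home) at lvl 0.
Iteration 1: rows with parent_id in {3} -> opt (id 5, lvl 1), bin (id 6, lvl 1), var (id 7, lvl 1).
Iteration 2: rows with parent_id in {5,6,7} -> music (id 8, lvl 2), docs (id 10, lvl 2).
Iteration 3: rows with parent_id in {8,10} -> tmp (id 9, lvl 3).
Iteration 4: no rows with parent_id in {9}; recursion stops.
Total rows emitted: 7.

7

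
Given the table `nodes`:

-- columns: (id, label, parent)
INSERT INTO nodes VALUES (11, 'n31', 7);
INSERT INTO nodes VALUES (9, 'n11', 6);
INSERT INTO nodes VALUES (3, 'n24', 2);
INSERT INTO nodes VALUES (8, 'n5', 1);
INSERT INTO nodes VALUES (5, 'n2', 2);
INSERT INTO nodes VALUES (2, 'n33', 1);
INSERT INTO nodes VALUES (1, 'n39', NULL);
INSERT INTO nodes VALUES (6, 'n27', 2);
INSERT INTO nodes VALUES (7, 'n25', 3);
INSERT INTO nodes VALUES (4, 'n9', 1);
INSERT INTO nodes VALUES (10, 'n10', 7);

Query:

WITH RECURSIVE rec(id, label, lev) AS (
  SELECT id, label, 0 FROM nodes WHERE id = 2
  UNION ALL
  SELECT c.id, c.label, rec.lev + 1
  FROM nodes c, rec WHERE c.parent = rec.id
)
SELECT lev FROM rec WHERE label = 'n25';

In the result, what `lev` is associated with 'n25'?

Base: id=2 (n33) at lev 0.
Iteration 1: rows with parent in {2} -> n24 (id 3, lev 1), n2 (id 5, lev 1), n27 (id 6, lev 1).
Iteration 2: rows with parent in {3,5,6} -> n25 (id 7, lev 2), n11 (id 9, lev 2).
Iteration 3: rows with parent in {7,9} -> n10 (id 10, lev 3), n31 (id 11, lev 3).
Iteration 4: no rows with parent in {10,11}; recursion stops.

2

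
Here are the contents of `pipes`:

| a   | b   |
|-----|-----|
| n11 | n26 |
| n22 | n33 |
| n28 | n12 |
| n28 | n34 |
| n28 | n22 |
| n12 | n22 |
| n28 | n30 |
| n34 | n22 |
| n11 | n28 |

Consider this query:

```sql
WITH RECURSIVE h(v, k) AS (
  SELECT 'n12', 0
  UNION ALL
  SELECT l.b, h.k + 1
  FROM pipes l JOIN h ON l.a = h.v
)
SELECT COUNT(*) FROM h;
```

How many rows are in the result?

3

Base: (n12, k=0).
Iteration 1: edges from {n12} -> (n22, k=1).
Iteration 2: edges from {n22} -> (n33, k=2).
Iteration 3: no outgoing edges from {n33}; recursion stops.
Total rows emitted: 3.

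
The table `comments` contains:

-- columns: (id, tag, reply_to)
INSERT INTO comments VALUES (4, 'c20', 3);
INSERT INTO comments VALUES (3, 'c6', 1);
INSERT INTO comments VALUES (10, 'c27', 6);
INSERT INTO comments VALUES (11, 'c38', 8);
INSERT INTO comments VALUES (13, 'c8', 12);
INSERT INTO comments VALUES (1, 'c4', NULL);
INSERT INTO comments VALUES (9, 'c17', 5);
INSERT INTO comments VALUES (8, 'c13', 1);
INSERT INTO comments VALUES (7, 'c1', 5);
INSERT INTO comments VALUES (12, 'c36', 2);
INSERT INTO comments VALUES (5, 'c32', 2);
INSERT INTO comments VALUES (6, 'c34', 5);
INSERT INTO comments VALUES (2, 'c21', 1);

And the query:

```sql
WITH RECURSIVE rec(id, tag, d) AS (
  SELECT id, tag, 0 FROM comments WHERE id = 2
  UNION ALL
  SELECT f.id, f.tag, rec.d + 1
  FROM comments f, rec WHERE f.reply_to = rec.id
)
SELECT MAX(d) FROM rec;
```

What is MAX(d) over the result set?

Base: id=2 (c21) at d 0.
Iteration 1: rows with reply_to in {2} -> c32 (id 5, d 1), c36 (id 12, d 1).
Iteration 2: rows with reply_to in {5,12} -> c34 (id 6, d 2), c1 (id 7, d 2), c17 (id 9, d 2), c8 (id 13, d 2).
Iteration 3: rows with reply_to in {6,7,9,13} -> c27 (id 10, d 3).
Iteration 4: no rows with reply_to in {10}; recursion stops.
d values: 0, 1, 1, 2, 2, 2, 2, 3; the maximum is 3.

3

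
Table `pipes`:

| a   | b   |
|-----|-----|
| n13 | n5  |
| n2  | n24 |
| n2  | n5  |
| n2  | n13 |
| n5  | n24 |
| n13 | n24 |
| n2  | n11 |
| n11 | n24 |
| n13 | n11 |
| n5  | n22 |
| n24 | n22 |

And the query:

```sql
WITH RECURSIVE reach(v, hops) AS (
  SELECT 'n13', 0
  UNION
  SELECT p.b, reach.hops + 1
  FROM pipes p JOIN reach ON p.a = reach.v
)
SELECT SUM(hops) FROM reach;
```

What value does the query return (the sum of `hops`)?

Base: (n13, hops=0).
Iteration 1: edges from {n13} -> (n11, hops=1), (n24, hops=1), (n5, hops=1).
Iteration 2: edges from {n11,n24,n5} -> (n22, hops=2), (n24, hops=2). [UNION drops 2 duplicate row(s)]
Iteration 3: edges from {n22,n24} -> (n22, hops=3).
Iteration 4: no outgoing edges from {n22}; recursion stops.
SUM(hops) = 0 + 1 + 1 + 1 + 2 + 2 + 3 = 10.

10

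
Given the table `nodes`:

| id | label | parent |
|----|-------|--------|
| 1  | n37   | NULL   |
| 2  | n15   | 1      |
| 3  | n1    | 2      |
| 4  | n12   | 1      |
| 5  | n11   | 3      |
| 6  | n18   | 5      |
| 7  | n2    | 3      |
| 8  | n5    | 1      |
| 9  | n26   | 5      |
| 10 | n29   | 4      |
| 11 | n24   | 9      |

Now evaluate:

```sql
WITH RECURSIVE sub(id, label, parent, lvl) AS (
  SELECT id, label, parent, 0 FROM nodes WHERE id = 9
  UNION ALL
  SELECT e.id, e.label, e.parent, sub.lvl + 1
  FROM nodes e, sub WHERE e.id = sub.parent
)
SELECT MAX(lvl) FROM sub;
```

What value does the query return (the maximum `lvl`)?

4

Base: id=9 (n26), parent=5, lvl 0.
Iteration 1: join on id=5 -> n11 (id 5, parent=3, lvl 1).
Iteration 2: join on id=3 -> n1 (id 3, parent=2, lvl 2).
Iteration 3: join on id=2 -> n15 (id 2, parent=1, lvl 3).
Iteration 4: join on id=1 -> n37 (id 1, parent=NULL, lvl 4).
Iteration 5: parent is NULL; no match; recursion stops.
lvl values: 0, 1, 2, 3, 4; the maximum is 4.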